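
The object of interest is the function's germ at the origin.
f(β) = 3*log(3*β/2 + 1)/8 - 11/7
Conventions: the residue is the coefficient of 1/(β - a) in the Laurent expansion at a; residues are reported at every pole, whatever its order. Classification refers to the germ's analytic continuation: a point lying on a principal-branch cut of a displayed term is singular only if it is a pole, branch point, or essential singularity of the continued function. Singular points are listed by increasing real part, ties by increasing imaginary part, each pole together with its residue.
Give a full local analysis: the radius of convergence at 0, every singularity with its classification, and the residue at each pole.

Branch term (3/8)*log(1 - β/(-2/3)): its argument vanishes at β = -2/3, a logarithmic branch point, modulus 2/3.
The radius of convergence is the smallest modulus among the singular points: 2/3.

Radius of convergence at 0: 2/3.
At -2/3: a logarithmic branch point.


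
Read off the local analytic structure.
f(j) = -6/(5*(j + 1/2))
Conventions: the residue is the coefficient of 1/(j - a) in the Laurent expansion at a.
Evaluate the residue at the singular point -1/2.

At the order-1 pole -1/2 set g(j) = (j - (-1/2))*f(j) = -6/5.
Simple pole: residue = g(a) at a = -1/2, which is -6/5.

The residue is -6/5.


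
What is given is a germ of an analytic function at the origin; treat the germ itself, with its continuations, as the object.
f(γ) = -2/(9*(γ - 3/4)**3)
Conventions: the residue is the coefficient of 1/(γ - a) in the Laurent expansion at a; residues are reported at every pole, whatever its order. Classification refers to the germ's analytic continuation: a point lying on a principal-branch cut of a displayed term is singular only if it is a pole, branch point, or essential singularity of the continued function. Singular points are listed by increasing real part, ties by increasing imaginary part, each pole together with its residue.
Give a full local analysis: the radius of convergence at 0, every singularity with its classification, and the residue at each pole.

Denominator factor (γ - 3/4)^3: pole of order 3 at 3/4, modulus 3/4.
The radius of convergence is the smallest modulus among the singular points: 3/4.
At the order-3 pole 3/4 set g(γ) = (γ - (3/4))^3*f(γ) = -2/9.
Order-3 pole: residue = g''(a)/2; g''(3/4) = 0, so the residue is 0.

Radius of convergence at 0: 3/4.
At 3/4: a pole of order 3; residue 0.


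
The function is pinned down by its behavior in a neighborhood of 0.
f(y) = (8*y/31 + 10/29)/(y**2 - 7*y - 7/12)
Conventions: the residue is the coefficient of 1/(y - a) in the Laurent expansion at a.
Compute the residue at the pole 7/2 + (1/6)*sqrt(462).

The residue is 4/31 + (51/6293)*sqrt(462).

The factor y**2 - 7*y - 7/12 splits as (y - a)(y - a') with a = 7/2 + (1/6)*sqrt(462), a' = 7/2 - (1/6)*sqrt(462). At the order-1 pole a set g(y) = (y - a)*f(y) = [8*y/31 + 10/29] / (y - a').
Simple pole: residue = g(a) at a = 7/2 + (1/6)*sqrt(462), which is 4/31 + (51/6293)*sqrt(462).


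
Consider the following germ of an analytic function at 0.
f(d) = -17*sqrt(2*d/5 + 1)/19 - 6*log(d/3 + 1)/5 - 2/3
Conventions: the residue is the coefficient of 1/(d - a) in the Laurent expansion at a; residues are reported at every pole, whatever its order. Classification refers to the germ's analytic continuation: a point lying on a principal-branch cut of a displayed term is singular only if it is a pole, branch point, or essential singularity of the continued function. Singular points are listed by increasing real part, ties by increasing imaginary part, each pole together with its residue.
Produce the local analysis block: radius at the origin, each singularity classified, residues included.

Branch term (-17/19)*sqrt(1 - d/(-5/2)): its argument vanishes at d = -5/2, a square-root branch point, modulus 5/2.
Branch term (-6/5)*log(1 - d/(-3)): its argument vanishes at d = -3, a logarithmic branch point, modulus 3.
The radius of convergence is the smallest modulus among the singular points: 5/2.
List the singular points by increasing real part (a conjugate pair: the negative imaginary part first).

Radius of convergence at 0: 5/2.
At -3: a logarithmic branch point.
At -5/2: an algebraic (square-root) branch point.


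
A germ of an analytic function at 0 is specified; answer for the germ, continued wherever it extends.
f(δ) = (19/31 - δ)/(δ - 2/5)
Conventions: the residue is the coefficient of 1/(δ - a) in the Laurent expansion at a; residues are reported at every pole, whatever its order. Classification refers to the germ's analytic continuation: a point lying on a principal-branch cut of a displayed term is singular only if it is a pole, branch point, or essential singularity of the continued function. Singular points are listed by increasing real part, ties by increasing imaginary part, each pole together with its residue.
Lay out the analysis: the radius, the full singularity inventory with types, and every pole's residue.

Denominator factor (δ - 2/5): pole of order 1 at 2/5, modulus 2/5.
The radius of convergence is the smallest modulus among the singular points: 2/5.
At the order-1 pole 2/5 set g(δ) = (δ - (2/5))*f(δ) = 19/31 - δ.
Simple pole: residue = g(a) at a = 2/5, which is 33/155.

Radius of convergence at 0: 2/5.
At 2/5: a pole of order 1; residue 33/155.


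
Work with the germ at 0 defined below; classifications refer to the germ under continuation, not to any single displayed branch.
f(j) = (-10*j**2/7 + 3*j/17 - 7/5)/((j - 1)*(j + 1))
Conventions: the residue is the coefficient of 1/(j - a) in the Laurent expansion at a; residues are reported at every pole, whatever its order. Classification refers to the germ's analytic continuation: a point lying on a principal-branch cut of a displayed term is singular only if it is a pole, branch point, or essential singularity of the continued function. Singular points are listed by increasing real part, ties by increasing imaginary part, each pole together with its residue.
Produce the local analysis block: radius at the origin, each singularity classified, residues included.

Denominator factor (j - 1): pole of order 1 at 1, modulus 1.
Denominator factor (j + 1): pole of order 1 at -1, modulus 1.
The radius of convergence is the smallest modulus among the singular points: 1.
At the order-1 pole -1 set g(j) = (j - (-1))*f(j) = (-10*j**2/7 + 3*j/17 - 7/5)/(j - 1).
Simple pole: residue = g(a) at a = -1, which is 894/595.
At the order-1 pole 1 set g(j) = (j - (1))*f(j) = (-10*j**2/7 + 3*j/17 - 7/5)/(j + 1).
Simple pole: residue = g(a) at a = 1, which is -789/595.
List the singular points by increasing real part (a conjugate pair: the negative imaginary part first).

Radius of convergence at 0: 1.
At -1: a pole of order 1; residue 894/595.
At 1: a pole of order 1; residue -789/595.


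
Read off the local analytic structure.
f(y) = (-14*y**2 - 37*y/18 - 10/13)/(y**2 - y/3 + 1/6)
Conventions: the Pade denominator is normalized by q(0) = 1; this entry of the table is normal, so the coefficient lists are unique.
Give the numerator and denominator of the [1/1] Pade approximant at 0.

Taylor coefficients needed (expand at 0): a_0 = -60/13, a_1 = -841/39, a_2 = -3878/39.
Write the denominator as Q(y) = 1 + q1*y. Requiring Q*f - P = O(y^3) with deg P <= 1 kills the coefficients of y^2..y^2 in Q*f:
  y^2: a_2 + q1*a_1 = 0, i.e. -3878/39 + (-841/39)*q1 = 0.
Solving this linear system: q1 = -3878/841.
The numerator is Q*f truncated at degree 1: P0 = a_0 = -60/13; P1 = a_1 + q1*a_0 = -9241/32799.

The Pade approximant has numerator coefficients [-60/13, -9241/32799]; denominator coefficients [1, -3878/841].


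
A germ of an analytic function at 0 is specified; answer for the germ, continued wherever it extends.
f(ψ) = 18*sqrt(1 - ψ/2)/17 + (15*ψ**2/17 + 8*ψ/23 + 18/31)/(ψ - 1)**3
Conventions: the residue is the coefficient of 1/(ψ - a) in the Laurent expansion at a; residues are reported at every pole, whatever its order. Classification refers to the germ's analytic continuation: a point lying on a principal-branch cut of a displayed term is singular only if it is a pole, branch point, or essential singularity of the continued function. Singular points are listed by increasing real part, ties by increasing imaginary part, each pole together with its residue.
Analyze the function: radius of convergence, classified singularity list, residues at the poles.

Radius of convergence at 0: 1.
At 1: a pole of order 3; residue 15/17.
At 2: an algebraic (square-root) branch point.

Denominator factor (ψ - 1)^3: pole of order 3 at 1, modulus 1.
Branch term (18/17)*sqrt(1 - ψ/(2)): its argument vanishes at ψ = 2, a square-root branch point, modulus 2.
The radius of convergence is the smallest modulus among the singular points: 1.
The branch term is analytic at 1 and contributes nothing to the residue; only the rational part matters.
At the order-3 pole 1 set g(ψ) = (ψ - (1))^3*(rational part) = 15*ψ**2/17 + 8*ψ/23 + 18/31.
Order-3 pole: residue = g''(a)/2; g''(1) = 30/17, so the residue is 15/17.
List the singular points by increasing real part (a conjugate pair: the negative imaginary part first).


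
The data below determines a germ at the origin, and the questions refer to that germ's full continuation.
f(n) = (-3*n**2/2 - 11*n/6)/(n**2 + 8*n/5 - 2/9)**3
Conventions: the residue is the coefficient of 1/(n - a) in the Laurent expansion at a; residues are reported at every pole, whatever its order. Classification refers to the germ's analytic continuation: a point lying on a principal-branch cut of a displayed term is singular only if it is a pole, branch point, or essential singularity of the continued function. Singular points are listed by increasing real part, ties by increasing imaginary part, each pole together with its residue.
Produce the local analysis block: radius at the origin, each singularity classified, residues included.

Denominator factor (n**2 + 8*n/5 - 2/9)^3: discriminant 776/225, real irrational roots -4/5 + (1/15)*sqrt(194) and -4/5 - (1/15)*sqrt(194); poles of order 3, moduli -4/5 + (1/15)*sqrt(194) and 4/5 + (1/15)*sqrt(194).
The radius of convergence is the smallest modulus among the singular points: -4/5 + (1/15)*sqrt(194).
The factor n**2 + 8*n/5 - 2/9 splits as (n - a)(n - a') with a = -4/5 - (1/15)*sqrt(194), a' = -4/5 + (1/15)*sqrt(194). At the order-3 pole a set g(n) = (n - a)^3*f(n) = [-3*n**2/2 - 11*n/6] / (n - a')^3.
Order-3 pole: residue = g''(a)/2; g''(-4/5 - (1/15)*sqrt(194)) = -(2136375/58411072)*sqrt(194), so the residue is -(2136375/116822144)*sqrt(194).
The factor n**2 + 8*n/5 - 2/9 splits as (n - a)(n - a') with a = -4/5 + (1/15)*sqrt(194), a' = -4/5 - (1/15)*sqrt(194). At the order-3 pole a set g(n) = (n - a)^3*f(n) = [-3*n**2/2 - 11*n/6] / (n - a')^3.
Order-3 pole: residue = g''(a)/2; g''(-4/5 + (1/15)*sqrt(194)) = (2136375/58411072)*sqrt(194), so the residue is (2136375/116822144)*sqrt(194).
List the singular points by increasing real part (a conjugate pair: the negative imaginary part first).

Radius of convergence at 0: -4/5 + (1/15)*sqrt(194).
At -4/5 - (1/15)*sqrt(194): a pole of order 3; residue -(2136375/116822144)*sqrt(194).
At -4/5 + (1/15)*sqrt(194): a pole of order 3; residue (2136375/116822144)*sqrt(194).


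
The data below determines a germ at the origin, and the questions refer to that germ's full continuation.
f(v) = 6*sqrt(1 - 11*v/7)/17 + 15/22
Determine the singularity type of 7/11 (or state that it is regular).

The point is an algebraic (square-root) branch point.

The term (6/17)*sqrt(1 - v/(7/11)) has argument 1 - 7/11/(7/11) = 0 at 7/11: a square-root (algebraic, two-sheeted) branch point; the remaining terms are analytic or single-valued there.


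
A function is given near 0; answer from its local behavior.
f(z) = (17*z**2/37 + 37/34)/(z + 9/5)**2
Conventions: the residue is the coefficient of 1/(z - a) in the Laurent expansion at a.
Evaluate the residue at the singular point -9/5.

At the order-2 pole -9/5 set g(z) = (z - (-9/5))^2*f(z) = 17*z**2/37 + 37/34.
Order-2 pole: residue = g'(a); g'(-9/5) = -306/185, so the residue is -306/185.

The residue is -306/185.


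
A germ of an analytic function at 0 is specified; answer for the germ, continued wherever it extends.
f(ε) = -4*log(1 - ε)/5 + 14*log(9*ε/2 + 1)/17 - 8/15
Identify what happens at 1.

The term (-4/5)*log(1 - ε/(1)) has argument 1 - 1/(1) = 0 at 1: a logarithmic (infinitely-sheeted) branch point; the remaining terms are analytic or single-valued there.

The point is a logarithmic branch point.


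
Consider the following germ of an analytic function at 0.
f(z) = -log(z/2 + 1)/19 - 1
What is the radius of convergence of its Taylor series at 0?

Branch term (-1/19)*log(1 - z/(-2)): its argument vanishes at z = -2, a logarithmic branch point, modulus 2.
The radius of convergence is the smallest modulus among the singular points: 2.

The radius of convergence is 2.


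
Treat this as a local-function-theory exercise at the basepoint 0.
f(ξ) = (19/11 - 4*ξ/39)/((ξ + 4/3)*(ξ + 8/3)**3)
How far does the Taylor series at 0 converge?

The radius of convergence is 4/3.

Denominator factor (ξ + 4/3): pole of order 1 at -4/3, modulus 4/3.
Denominator factor (ξ + 8/3)^3: pole of order 3 at -8/3, modulus 8/3.
The radius of convergence is the smallest modulus among the singular points: 4/3.


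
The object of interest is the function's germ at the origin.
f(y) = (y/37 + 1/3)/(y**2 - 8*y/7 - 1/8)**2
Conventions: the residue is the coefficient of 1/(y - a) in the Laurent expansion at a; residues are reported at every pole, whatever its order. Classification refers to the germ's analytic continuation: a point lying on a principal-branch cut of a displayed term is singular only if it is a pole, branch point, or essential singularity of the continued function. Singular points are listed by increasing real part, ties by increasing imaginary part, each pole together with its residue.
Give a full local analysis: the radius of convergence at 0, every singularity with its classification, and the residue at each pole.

Radius of convergence at 0: -4/7 + (1/28)*sqrt(354).
At 4/7 - (1/28)*sqrt(354): a pole of order 2; residue (53116/3477519)*sqrt(354).
At 4/7 + (1/28)*sqrt(354): a pole of order 2; residue -(53116/3477519)*sqrt(354).

Denominator factor (y**2 - 8*y/7 - 1/8)^2: discriminant 177/98, real irrational roots 4/7 + (1/28)*sqrt(354) and 4/7 - (1/28)*sqrt(354); poles of order 2, moduli 4/7 + (1/28)*sqrt(354) and -4/7 + (1/28)*sqrt(354).
The radius of convergence is the smallest modulus among the singular points: -4/7 + (1/28)*sqrt(354).
The factor y**2 - 8*y/7 - 1/8 splits as (y - a)(y - a') with a = 4/7 - (1/28)*sqrt(354), a' = 4/7 + (1/28)*sqrt(354). At the order-2 pole a set g(y) = (y - a)^2*f(y) = [y/37 + 1/3] / (y - a')^2.
Order-2 pole: residue = g'(a); g'(4/7 - (1/28)*sqrt(354)) = (53116/3477519)*sqrt(354), so the residue is (53116/3477519)*sqrt(354).
The factor y**2 - 8*y/7 - 1/8 splits as (y - a)(y - a') with a = 4/7 + (1/28)*sqrt(354), a' = 4/7 - (1/28)*sqrt(354). At the order-2 pole a set g(y) = (y - a)^2*f(y) = [y/37 + 1/3] / (y - a')^2.
Order-2 pole: residue = g'(a); g'(4/7 + (1/28)*sqrt(354)) = -(53116/3477519)*sqrt(354), so the residue is -(53116/3477519)*sqrt(354).
List the singular points by increasing real part (a conjugate pair: the negative imaginary part first).


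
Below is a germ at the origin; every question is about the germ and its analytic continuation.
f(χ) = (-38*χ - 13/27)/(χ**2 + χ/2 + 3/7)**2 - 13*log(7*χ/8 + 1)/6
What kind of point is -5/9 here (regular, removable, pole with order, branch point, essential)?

Denominator factors: χ**2 + χ/2 + 3/7 = 521/1134 at χ = -5/9 — none vanishes.
Branch term log(1 - χ/(-8/7)): argument at -5/9 is 37/72, nonzero, so -5/9 is not its branch point (a point on a principal cut is still regular for the continued germ).
So the germ continues analytically to -5/9.

The point is a regular point.


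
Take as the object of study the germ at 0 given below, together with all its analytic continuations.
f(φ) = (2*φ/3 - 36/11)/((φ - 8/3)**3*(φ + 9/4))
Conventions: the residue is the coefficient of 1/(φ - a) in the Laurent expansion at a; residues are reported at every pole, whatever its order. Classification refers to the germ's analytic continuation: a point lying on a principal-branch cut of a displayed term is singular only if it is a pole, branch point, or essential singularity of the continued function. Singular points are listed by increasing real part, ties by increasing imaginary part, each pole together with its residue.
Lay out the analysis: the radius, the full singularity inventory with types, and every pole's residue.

Radius of convergence at 0: 9/4.
At -9/4: a pole of order 1; residue 90720/2259169.
At 8/3: a pole of order 3; residue -90720/2259169.

Denominator factor (φ + 9/4): pole of order 1 at -9/4, modulus 9/4.
Denominator factor (φ - 8/3)^3: pole of order 3 at 8/3, modulus 8/3.
The radius of convergence is the smallest modulus among the singular points: 9/4.
At the order-1 pole -9/4 set g(φ) = (φ - (-9/4))*f(φ) = (2*φ/3 - 36/11)/(φ - 8/3)**3.
Simple pole: residue = g(a) at a = -9/4, which is 90720/2259169.
At the order-3 pole 8/3 set g(φ) = (φ - (8/3))^3*f(φ) = (2*φ/3 - 36/11)/(φ + 9/4).
Order-3 pole: residue = g''(a)/2; g''(8/3) = -181440/2259169, so the residue is -90720/2259169.
List the singular points by increasing real part (a conjugate pair: the negative imaginary part first).


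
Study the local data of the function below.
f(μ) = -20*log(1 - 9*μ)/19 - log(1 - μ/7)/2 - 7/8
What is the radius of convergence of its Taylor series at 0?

Branch term (-1/2)*log(1 - μ/(7)): its argument vanishes at μ = 7, a logarithmic branch point, modulus 7.
Branch term (-20/19)*log(1 - μ/(1/9)): its argument vanishes at μ = 1/9, a logarithmic branch point, modulus 1/9.
The radius of convergence is the smallest modulus among the singular points: 1/9.

The radius of convergence is 1/9.


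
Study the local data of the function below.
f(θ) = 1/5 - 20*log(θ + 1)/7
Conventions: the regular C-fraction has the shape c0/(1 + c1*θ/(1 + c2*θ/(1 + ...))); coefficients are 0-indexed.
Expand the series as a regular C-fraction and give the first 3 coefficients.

The regular C-fraction coefficients are [1/5, 100/7, -193/14].

Taylor coefficients (expand at 0): a_0 = 1/5, a_1 = -20/7, a_2 = 10/7.
c0 = a_0 = 1/5. Peel one level at a time: if S = 1 + c*θ/S' with S'(0) = 1, then c is the θ-coefficient of S and S' = c*θ/(S - 1).
S_1 = c0/f = 1 + (100/7)*θ + (9650/49)*θ^2 + ...; c1 = 100/7.
S_2 = c1*θ/(S_1 - 1) = 1 + (-193/14)*θ + ...; c2 = -193/14.


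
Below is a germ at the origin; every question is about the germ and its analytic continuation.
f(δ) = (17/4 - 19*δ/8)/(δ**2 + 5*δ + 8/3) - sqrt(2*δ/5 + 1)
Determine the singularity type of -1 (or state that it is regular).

Denominator factors: δ**2 + 5*δ + 8/3 = -4/3 at δ = -1 — none vanishes.
Branch term sqrt(1 - δ/(-5/2)): argument at -1 is 3/5, nonzero, so -1 is not its branch point (a point on a principal cut is still regular for the continued germ).
So the germ continues analytically to -1.

The point is a regular point.


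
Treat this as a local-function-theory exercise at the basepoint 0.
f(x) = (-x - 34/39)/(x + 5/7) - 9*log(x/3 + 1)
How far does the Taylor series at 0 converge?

The radius of convergence is 5/7.

Denominator factor (x + 5/7): pole of order 1 at -5/7, modulus 5/7.
Branch term (-9)*log(1 - x/(-3)): its argument vanishes at x = -3, a logarithmic branch point, modulus 3.
The radius of convergence is the smallest modulus among the singular points: 5/7.


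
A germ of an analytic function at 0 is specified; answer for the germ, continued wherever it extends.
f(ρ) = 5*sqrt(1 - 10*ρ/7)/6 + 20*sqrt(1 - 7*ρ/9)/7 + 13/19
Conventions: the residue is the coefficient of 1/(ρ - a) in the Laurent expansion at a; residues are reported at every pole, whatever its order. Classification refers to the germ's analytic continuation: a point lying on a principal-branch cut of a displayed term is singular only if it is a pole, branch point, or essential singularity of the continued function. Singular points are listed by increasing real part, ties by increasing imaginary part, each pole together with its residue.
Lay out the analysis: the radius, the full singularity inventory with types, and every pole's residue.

Radius of convergence at 0: 7/10.
At 7/10: an algebraic (square-root) branch point.
At 9/7: an algebraic (square-root) branch point.

Branch term (20/7)*sqrt(1 - ρ/(9/7)): its argument vanishes at ρ = 9/7, a square-root branch point, modulus 9/7.
Branch term (5/6)*sqrt(1 - ρ/(7/10)): its argument vanishes at ρ = 7/10, a square-root branch point, modulus 7/10.
The radius of convergence is the smallest modulus among the singular points: 7/10.
List the singular points by increasing real part (a conjugate pair: the negative imaginary part first).


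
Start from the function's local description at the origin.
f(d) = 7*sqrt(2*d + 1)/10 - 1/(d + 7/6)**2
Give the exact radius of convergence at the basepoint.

The radius of convergence is 1/2.

Denominator factor (d + 7/6)^2: pole of order 2 at -7/6, modulus 7/6.
Branch term (7/10)*sqrt(1 - d/(-1/2)): its argument vanishes at d = -1/2, a square-root branch point, modulus 1/2.
The radius of convergence is the smallest modulus among the singular points: 1/2.


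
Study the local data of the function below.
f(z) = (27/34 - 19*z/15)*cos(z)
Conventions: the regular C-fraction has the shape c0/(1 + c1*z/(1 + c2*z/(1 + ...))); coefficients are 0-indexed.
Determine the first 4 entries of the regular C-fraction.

Taylor coefficients (expand at 0): a_0 = 27/34, a_1 = -19/15, a_2 = -27/68, a_3 = 19/30.
c0 = a_0 = 27/34. Peel one level at a time: if S = 1 + c*z/S' with S'(0) = 1, then c is the z-coefficient of S and S' = c*z/(S - 1).
S_1 = c0/f = 1 + (646/405)*z + (998657/328050)*z^2 + ...; c1 = 646/405.
S_2 = c1*z/(S_1 - 1) = 1 + (-998657/523260)*z + (998657/1669264)*z^2 + ...; c2 = -998657/523260.
S_3 = c2*z/(S_2 - 1) = 1 + (405/1292)*z + ...; c3 = 405/1292.

The regular C-fraction coefficients are [27/34, 646/405, -998657/523260, 405/1292].


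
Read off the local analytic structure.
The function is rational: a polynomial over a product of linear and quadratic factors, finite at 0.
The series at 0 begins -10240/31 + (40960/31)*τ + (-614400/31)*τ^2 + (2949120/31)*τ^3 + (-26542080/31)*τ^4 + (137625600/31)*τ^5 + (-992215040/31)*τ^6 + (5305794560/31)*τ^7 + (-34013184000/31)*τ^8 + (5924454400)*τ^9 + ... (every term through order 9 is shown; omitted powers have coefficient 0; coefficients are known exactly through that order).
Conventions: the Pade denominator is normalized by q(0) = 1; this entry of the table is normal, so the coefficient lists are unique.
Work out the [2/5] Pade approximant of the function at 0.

The Pade approximant has numerator coefficients [-10240/31, -1843200/3299, -122593280/102269]; denominator coefficients [1, 18776/3299, -110864/3299, -619904/3299, 1028704/3299, 5051392/3299].

Taylor coefficients needed (read off): a_0 = -10240/31, a_1 = 40960/31, a_2 = -614400/31, a_3 = 2949120/31, a_4 = -26542080/31, a_5 = 137625600/31, a_6 = -992215040/31, a_7 = 5305794560/31.
Write the denominator as Q(τ) = 1 + q1*τ + q2*τ^2 + q3*τ^3 + q4*τ^4 + q5*τ^5. Requiring Q*f - P = O(τ^8) with deg P <= 2 kills the coefficients of τ^3..τ^7 in Q*f:
  τ^3: a_3 + q1*a_2 + q2*a_1 + q3*a_0 = 0, i.e. 2949120/31 + (-614400/31)*q1 + (40960/31)*q2 + (-10240/31)*q3 = 0.
  τ^4: a_4 + q1*a_3 + q2*a_2 + q3*a_1 + q4*a_0 = 0, i.e. -26542080/31 + (2949120/31)*q1 + (-614400/31)*q2 + (40960/31)*q3 + (-10240/31)*q4 = 0.
  τ^5: a_5 + q1*a_4 + q2*a_3 + q3*a_2 + q4*a_1 + q5*a_0 = 0, i.e. 137625600/31 + (-26542080/31)*q1 + (2949120/31)*q2 + (-614400/31)*q3 + (40960/31)*q4 + (-10240/31)*q5 = 0.
  τ^6: a_6 + q1*a_5 + q2*a_4 + q3*a_3 + q4*a_2 + q5*a_1 = 0, i.e. -992215040/31 + (137625600/31)*q1 + (-26542080/31)*q2 + (2949120/31)*q3 + (-614400/31)*q4 + (40960/31)*q5 = 0.
  τ^7: a_7 + q1*a_6 + q2*a_5 + q3*a_4 + q4*a_3 + q5*a_2 = 0, i.e. 5305794560/31 + (-992215040/31)*q1 + (137625600/31)*q2 + (-26542080/31)*q3 + (2949120/31)*q4 + (-614400/31)*q5 = 0.
Solving this linear system: q1 = 18776/3299, q2 = -110864/3299, q3 = -619904/3299, q4 = 1028704/3299, q5 = 5051392/3299.
The numerator is Q*f truncated at degree 2: P0 = a_0 = -10240/31; P1 = a_1 + q1*a_0 = -1843200/3299; P2 = a_2 + q1*a_1 + q2*a_0 = -122593280/102269.


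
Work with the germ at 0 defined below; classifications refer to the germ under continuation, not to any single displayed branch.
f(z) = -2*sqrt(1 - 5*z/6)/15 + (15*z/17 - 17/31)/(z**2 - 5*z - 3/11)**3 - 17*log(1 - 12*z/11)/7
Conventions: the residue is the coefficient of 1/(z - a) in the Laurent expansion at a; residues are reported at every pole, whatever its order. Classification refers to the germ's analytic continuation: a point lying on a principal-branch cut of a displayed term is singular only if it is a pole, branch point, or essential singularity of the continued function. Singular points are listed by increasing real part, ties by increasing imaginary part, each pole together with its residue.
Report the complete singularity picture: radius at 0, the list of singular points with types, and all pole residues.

Radius of convergence at 0: -5/2 + (1/22)*sqrt(3157).
At 5/2 - (1/22)*sqrt(3157): a pole of order 3; residue -(634161/12458228881)*sqrt(3157).
At 11/12: a logarithmic branch point.
At 6/5: an algebraic (square-root) branch point.
At 5/2 + (1/22)*sqrt(3157): a pole of order 3; residue (634161/12458228881)*sqrt(3157).

Denominator factor (z**2 - 5*z - 3/11)^3: discriminant 287/11, real irrational roots 5/2 + (1/22)*sqrt(3157) and 5/2 - (1/22)*sqrt(3157); poles of order 3, moduli 5/2 + (1/22)*sqrt(3157) and -5/2 + (1/22)*sqrt(3157).
Branch term (-2/15)*sqrt(1 - z/(6/5)): its argument vanishes at z = 6/5, a square-root branch point, modulus 6/5.
Branch term (-17/7)*log(1 - z/(11/12)): its argument vanishes at z = 11/12, a logarithmic branch point, modulus 11/12.
The radius of convergence is the smallest modulus among the singular points: -5/2 + (1/22)*sqrt(3157).
The branch terms are analytic at 5/2 - (1/22)*sqrt(3157) and contribute nothing to the residue; only the rational part matters.
The factor z**2 - 5*z - 3/11 splits as (z - a)(z - a') with a = 5/2 - (1/22)*sqrt(3157), a' = 5/2 + (1/22)*sqrt(3157). At the order-3 pole a set g(z) = (z - a)^3*(rational part) = [15*z/17 - 17/31] / (z - a')^3.
Order-3 pole: residue = g''(a)/2; g''(5/2 - (1/22)*sqrt(3157)) = -(1268322/12458228881)*sqrt(3157), so the residue is -(634161/12458228881)*sqrt(3157).
The branch terms are analytic at 5/2 + (1/22)*sqrt(3157) and contribute nothing to the residue; only the rational part matters.
The factor z**2 - 5*z - 3/11 splits as (z - a)(z - a') with a = 5/2 + (1/22)*sqrt(3157), a' = 5/2 - (1/22)*sqrt(3157). At the order-3 pole a set g(z) = (z - a)^3*(rational part) = [15*z/17 - 17/31] / (z - a')^3.
Order-3 pole: residue = g''(a)/2; g''(5/2 + (1/22)*sqrt(3157)) = (1268322/12458228881)*sqrt(3157), so the residue is (634161/12458228881)*sqrt(3157).
List the singular points by increasing real part (a conjugate pair: the negative imaginary part first).


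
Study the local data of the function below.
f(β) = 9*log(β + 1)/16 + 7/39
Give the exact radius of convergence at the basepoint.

Branch term (9/16)*log(1 - β/(-1)): its argument vanishes at β = -1, a logarithmic branch point, modulus 1.
The radius of convergence is the smallest modulus among the singular points: 1.

The radius of convergence is 1.


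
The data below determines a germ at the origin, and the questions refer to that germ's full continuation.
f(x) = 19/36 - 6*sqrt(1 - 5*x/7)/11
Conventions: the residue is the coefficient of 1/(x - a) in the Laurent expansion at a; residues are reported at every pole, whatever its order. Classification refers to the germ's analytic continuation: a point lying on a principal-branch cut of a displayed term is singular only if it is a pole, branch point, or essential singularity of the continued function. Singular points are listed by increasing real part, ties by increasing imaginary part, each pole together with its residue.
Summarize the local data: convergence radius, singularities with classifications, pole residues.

Radius of convergence at 0: 7/5.
At 7/5: an algebraic (square-root) branch point.

Branch term (-6/11)*sqrt(1 - x/(7/5)): its argument vanishes at x = 7/5, a square-root branch point, modulus 7/5.
The radius of convergence is the smallest modulus among the singular points: 7/5.


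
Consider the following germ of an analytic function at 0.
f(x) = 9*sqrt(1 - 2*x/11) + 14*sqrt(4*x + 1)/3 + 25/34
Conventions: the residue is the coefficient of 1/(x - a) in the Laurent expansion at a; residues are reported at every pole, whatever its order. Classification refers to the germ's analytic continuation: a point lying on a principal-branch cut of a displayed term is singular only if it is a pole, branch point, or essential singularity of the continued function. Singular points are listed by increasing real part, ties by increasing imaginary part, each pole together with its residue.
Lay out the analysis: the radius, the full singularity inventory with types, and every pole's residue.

Branch term (14/3)*sqrt(1 - x/(-1/4)): its argument vanishes at x = -1/4, a square-root branch point, modulus 1/4.
Branch term (9)*sqrt(1 - x/(11/2)): its argument vanishes at x = 11/2, a square-root branch point, modulus 11/2.
The radius of convergence is the smallest modulus among the singular points: 1/4.
List the singular points by increasing real part (a conjugate pair: the negative imaginary part first).

Radius of convergence at 0: 1/4.
At -1/4: an algebraic (square-root) branch point.
At 11/2: an algebraic (square-root) branch point.


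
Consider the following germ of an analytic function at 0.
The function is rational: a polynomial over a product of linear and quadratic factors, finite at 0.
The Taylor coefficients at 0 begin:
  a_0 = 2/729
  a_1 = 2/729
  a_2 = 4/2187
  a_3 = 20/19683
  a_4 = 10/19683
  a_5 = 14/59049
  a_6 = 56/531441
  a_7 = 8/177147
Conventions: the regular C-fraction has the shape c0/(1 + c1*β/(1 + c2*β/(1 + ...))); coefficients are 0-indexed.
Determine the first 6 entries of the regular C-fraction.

The regular C-fraction coefficients are [2/729, -1, 1/3, -2/9, 1/18, -1/6].

Taylor coefficients (read off): a_0 = 2/729, a_1 = 2/729, a_2 = 4/2187, a_3 = 20/19683, a_4 = 10/19683, a_5 = 14/59049.
c0 = a_0 = 2/729. Peel one level at a time: if S = 1 + c*β/S' with S'(0) = 1, then c is the β-coefficient of S and S' = c*β/(S - 1).
S_1 = c0/f = 1 + (-1)*β + (1/3)*β^2 + ...; c1 = -1.
S_2 = c1*β/(S_1 - 1) = 1 + (1/3)*β + (2/27)*β^2 + ...; c2 = 1/3.
S_3 = c2*β/(S_2 - 1) = 1 + (-2/9)*β + (1/81)*β^2 + ...; c3 = -2/9.
S_4 = c3*β/(S_3 - 1) = 1 + (1/18)*β + (1/108)*β^2 + ...; c4 = 1/18.
S_5 = c4*β/(S_4 - 1) = 1 + (-1/6)*β + ...; c5 = -1/6.


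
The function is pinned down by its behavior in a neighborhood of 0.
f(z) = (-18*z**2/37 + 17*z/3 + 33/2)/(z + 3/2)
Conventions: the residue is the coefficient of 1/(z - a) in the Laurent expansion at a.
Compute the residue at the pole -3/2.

The residue is 511/74.

At the order-1 pole -3/2 set g(z) = (z - (-3/2))*f(z) = -18*z**2/37 + 17*z/3 + 33/2.
Simple pole: residue = g(a) at a = -3/2, which is 511/74.


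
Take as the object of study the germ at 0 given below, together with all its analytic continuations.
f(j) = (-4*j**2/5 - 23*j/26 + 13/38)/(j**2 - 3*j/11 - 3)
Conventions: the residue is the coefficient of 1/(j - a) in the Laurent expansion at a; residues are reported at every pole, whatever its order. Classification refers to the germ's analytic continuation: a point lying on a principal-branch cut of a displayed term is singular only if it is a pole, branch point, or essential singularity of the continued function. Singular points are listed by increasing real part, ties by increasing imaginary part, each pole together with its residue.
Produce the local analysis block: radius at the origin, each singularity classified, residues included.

Denominator factor (j**2 - 3*j/11 - 3): discriminant 1461/121, real irrational roots 3/22 + (1/22)*sqrt(1461) and 3/22 - (1/22)*sqrt(1461); poles of order 1, moduli 3/22 + (1/22)*sqrt(1461) and -3/22 + (1/22)*sqrt(1461).
The radius of convergence is the smallest modulus among the singular points: -3/22 + (1/22)*sqrt(1461).
The factor j**2 - 3*j/11 - 3 splits as (j - a)(j - a') with a = 3/22 - (1/22)*sqrt(1461), a' = 3/22 + (1/22)*sqrt(1461). At the order-1 pole a set g(j) = (j - a)*f(j) = [-4*j**2/5 - 23*j/26 + 13/38] / (j - a').
Simple pole: residue = g(a) at a = 3/22 - (1/22)*sqrt(1461), which is -1577/2860 + (263995/15878148)*sqrt(1461).
The factor j**2 - 3*j/11 - 3 splits as (j - a)(j - a') with a = 3/22 + (1/22)*sqrt(1461), a' = 3/22 - (1/22)*sqrt(1461). At the order-1 pole a set g(j) = (j - a)*f(j) = [-4*j**2/5 - 23*j/26 + 13/38] / (j - a').
Simple pole: residue = g(a) at a = 3/22 + (1/22)*sqrt(1461), which is -1577/2860 - (263995/15878148)*sqrt(1461).
List the singular points by increasing real part (a conjugate pair: the negative imaginary part first).

Radius of convergence at 0: -3/22 + (1/22)*sqrt(1461).
At 3/22 - (1/22)*sqrt(1461): a pole of order 1; residue -1577/2860 + (263995/15878148)*sqrt(1461).
At 3/22 + (1/22)*sqrt(1461): a pole of order 1; residue -1577/2860 - (263995/15878148)*sqrt(1461).


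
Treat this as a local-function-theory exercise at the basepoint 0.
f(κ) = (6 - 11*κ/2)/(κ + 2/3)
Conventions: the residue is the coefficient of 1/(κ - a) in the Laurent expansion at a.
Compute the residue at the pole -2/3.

At the order-1 pole -2/3 set g(κ) = (κ - (-2/3))*f(κ) = 6 - 11*κ/2.
Simple pole: residue = g(a) at a = -2/3, which is 29/3.

The residue is 29/3.


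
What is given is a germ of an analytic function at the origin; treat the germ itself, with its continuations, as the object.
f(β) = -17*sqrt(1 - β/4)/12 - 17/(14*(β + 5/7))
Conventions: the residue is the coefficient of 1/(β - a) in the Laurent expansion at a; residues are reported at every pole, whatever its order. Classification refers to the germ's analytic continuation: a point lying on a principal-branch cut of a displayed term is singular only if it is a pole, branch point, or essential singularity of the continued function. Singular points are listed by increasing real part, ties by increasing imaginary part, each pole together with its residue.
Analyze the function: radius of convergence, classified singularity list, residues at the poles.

Radius of convergence at 0: 5/7.
At -5/7: a pole of order 1; residue -17/14.
At 4: an algebraic (square-root) branch point.

Denominator factor (β + 5/7): pole of order 1 at -5/7, modulus 5/7.
Branch term (-17/12)*sqrt(1 - β/(4)): its argument vanishes at β = 4, a square-root branch point, modulus 4.
The radius of convergence is the smallest modulus among the singular points: 5/7.
The branch term is analytic at -5/7 and contributes nothing to the residue; only the rational part matters.
At the order-1 pole -5/7 set g(β) = (β - (-5/7))*(rational part) = -17/14.
Simple pole: residue = g(a) at a = -5/7, which is -17/14.
List the singular points by increasing real part (a conjugate pair: the negative imaginary part first).


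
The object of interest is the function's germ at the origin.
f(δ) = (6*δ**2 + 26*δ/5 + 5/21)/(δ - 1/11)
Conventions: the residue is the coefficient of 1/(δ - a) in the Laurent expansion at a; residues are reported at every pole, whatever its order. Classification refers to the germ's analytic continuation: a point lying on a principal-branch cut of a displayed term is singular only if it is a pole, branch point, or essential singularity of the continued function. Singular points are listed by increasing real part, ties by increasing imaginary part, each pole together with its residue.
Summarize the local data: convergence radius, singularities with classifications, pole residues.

Radius of convergence at 0: 1/11.
At 1/11: a pole of order 1; residue 9661/12705.

Denominator factor (δ - 1/11): pole of order 1 at 1/11, modulus 1/11.
The radius of convergence is the smallest modulus among the singular points: 1/11.
At the order-1 pole 1/11 set g(δ) = (δ - (1/11))*f(δ) = 6*δ**2 + 26*δ/5 + 5/21.
Simple pole: residue = g(a) at a = 1/11, which is 9661/12705.


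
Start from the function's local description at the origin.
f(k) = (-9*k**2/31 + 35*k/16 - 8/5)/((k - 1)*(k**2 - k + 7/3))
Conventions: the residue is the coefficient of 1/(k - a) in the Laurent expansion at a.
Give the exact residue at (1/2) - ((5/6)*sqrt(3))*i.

The factor k**2 - k + 7/3 splits as (k - a)(k - a') with a = (1/2) - ((5/6)*sqrt(3))*i, a' = (1/2) + ((5/6)*sqrt(3))*i. At the order-1 pole a set g(k) = (k - a)*f(k) = [(-9*k**2/31 + 35*k/16 - 8/5)/(k - 1)] / (k - a').
Simple pole: residue = g(a) at a = (1/2) - ((5/6)*sqrt(3))*i, which is (-7251/34720) + ((58619/173600)*sqrt(3))*i.

The residue is (-7251/34720) + ((58619/173600)*sqrt(3))*i.


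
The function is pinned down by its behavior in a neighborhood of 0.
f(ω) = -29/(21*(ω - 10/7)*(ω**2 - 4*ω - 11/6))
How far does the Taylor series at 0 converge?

Denominator factor (ω**2 - 4*ω - 11/6): discriminant 70/3, real irrational roots 2 + (1/6)*sqrt(210) and 2 - (1/6)*sqrt(210); poles of order 1, moduli 2 + (1/6)*sqrt(210) and -2 + (1/6)*sqrt(210).
Denominator factor (ω - 10/7): pole of order 1 at 10/7, modulus 10/7.
The radius of convergence is the smallest modulus among the singular points: -2 + (1/6)*sqrt(210).

The radius of convergence is -2 + (1/6)*sqrt(210).


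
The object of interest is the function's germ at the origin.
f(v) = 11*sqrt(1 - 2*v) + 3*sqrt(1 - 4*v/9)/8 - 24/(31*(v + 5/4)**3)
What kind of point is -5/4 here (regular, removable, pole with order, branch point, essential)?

The denominator factor v + 5/4 vanishes at -5/4 and appears to the power 3; the numerator there equals -24/31, nonzero, and no other factor vanishes.
The branch terms are analytic at this point.
Hence a pole whose order is the multiplicity, 3.

The point is a pole of order 3.


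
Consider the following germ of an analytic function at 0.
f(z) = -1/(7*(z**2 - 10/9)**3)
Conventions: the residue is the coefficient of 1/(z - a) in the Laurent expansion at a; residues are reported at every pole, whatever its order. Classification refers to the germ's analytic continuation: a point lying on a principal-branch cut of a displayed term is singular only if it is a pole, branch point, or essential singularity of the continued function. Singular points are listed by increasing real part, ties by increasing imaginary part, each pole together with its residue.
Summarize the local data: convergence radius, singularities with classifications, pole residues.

Denominator factor (z**2 - 10/9)^3: discriminant 40/9, real irrational roots (1/3)*sqrt(10) and -(1/3)*sqrt(10); poles of order 3, moduli (1/3)*sqrt(10) and (1/3)*sqrt(10).
The radius of convergence is the smallest modulus among the singular points: (1/3)*sqrt(10).
The factor z**2 - 10/9 splits as (z - a)(z - a') with a = -(1/3)*sqrt(10), a' = (1/3)*sqrt(10). At the order-3 pole a set g(z) = (z - a)^3*f(z) = [-1/7] / (z - a')^3.
Order-3 pole: residue = g''(a)/2; g''(-(1/3)*sqrt(10)) = (729/56000)*sqrt(10), so the residue is (729/112000)*sqrt(10).
The factor z**2 - 10/9 splits as (z - a)(z - a') with a = (1/3)*sqrt(10), a' = -(1/3)*sqrt(10). At the order-3 pole a set g(z) = (z - a)^3*f(z) = [-1/7] / (z - a')^3.
Order-3 pole: residue = g''(a)/2; g''((1/3)*sqrt(10)) = -(729/56000)*sqrt(10), so the residue is -(729/112000)*sqrt(10).
List the singular points by increasing real part (a conjugate pair: the negative imaginary part first).

Radius of convergence at 0: (1/3)*sqrt(10).
At -(1/3)*sqrt(10): a pole of order 3; residue (729/112000)*sqrt(10).
At (1/3)*sqrt(10): a pole of order 3; residue -(729/112000)*sqrt(10).


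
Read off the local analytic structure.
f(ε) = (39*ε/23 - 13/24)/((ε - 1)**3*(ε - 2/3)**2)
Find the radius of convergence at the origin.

Denominator factor (ε - 1)^3: pole of order 3 at 1, modulus 1.
Denominator factor (ε - 2/3)^2: pole of order 2 at 2/3, modulus 2/3.
The radius of convergence is the smallest modulus among the singular points: 2/3.

The radius of convergence is 2/3.
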